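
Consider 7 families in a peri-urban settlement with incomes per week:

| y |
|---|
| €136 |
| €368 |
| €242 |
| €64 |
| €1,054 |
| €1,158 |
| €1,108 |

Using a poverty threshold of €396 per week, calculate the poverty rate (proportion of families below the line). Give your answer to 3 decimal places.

4 of the 7 families have income below €396.
H = 4/7 = 0.571.

0.571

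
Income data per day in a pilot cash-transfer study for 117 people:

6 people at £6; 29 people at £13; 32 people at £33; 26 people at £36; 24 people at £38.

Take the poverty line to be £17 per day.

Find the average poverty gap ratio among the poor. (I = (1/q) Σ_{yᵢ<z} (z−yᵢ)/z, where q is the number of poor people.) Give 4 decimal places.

Below z: 6×£6, 29×£13 (q = 35 of N = 117).
Shortfall ratios (z−y)/z: 0.6471 (×6), 0.2353 (×29); sum = 10.705882.
I averages over the q = 35 poor units only: 10.705882 / 35 = 0.3059.

0.3059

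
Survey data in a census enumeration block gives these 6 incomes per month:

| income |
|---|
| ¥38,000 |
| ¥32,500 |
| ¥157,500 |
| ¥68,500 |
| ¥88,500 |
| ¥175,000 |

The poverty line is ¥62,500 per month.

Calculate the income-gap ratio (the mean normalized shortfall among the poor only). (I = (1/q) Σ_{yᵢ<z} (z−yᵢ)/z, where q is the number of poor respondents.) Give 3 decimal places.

0.436

Below z: ¥32,500, ¥38,000 (q = 2 of N = 6).
Shortfall ratios (z−y)/z: 0.4800, 0.3920; sum = 0.872000.
The income-gap ratio divides by q (the poor only): 0.872000 / 2 = 0.436.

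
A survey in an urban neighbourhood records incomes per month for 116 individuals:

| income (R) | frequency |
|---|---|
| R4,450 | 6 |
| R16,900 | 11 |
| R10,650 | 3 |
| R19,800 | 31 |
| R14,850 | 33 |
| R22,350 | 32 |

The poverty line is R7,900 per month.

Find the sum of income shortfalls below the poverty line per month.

R20,700

Below z: 6×R4,450 (q = 6 of N = 116).
Individual gaps: 6×(7900−4450) = 20700.
Aggregate gap = R20,700.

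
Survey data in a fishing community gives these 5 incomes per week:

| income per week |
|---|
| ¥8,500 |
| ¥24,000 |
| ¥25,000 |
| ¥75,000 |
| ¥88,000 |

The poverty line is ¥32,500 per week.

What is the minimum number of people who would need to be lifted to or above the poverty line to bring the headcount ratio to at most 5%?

Currently q = 3 of N = 5 are below the line (H = 0.600).
A headcount ratio of at most 5% allows at most ⌊0.05 × 5⌋ = 0 poor people.
So at least 3 − 0 = 3 must be lifted.

3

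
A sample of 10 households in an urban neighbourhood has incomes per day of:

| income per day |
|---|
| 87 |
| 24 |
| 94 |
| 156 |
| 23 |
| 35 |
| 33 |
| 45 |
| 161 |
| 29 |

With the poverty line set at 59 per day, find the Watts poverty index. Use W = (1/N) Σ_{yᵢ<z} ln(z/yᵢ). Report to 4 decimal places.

Poor units: 23, 24, 29, 33, 35, 45 (q = 6 of N = 10).
ln(z/y) terms: ln(59/23) = 0.9420; ln(59/24) = 0.8995; ln(59/29) = 0.7102; ln(59/33) = 0.5810; ln(59/35) = 0.5222; ln(59/45) = 0.2709.
W = 3.925863 / 10 = 0.3926.

0.3926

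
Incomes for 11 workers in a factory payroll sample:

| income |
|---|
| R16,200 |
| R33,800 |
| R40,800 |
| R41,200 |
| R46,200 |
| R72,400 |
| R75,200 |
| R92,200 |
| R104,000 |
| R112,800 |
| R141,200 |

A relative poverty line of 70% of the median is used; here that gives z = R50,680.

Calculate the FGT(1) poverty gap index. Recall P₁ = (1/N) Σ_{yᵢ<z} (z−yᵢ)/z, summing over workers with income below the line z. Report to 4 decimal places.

0.1349

Poor units: R16,200, R33,800, R40,800, R41,200, R46,200 (q = 5 of N = 11).
Gap ratios (z−y)/z: (50680−16200)/50680 = 0.6803; (50680−33800)/50680 = 0.3331; (50680−40800)/50680 = 0.1949; (50680−41200)/50680 = 0.1871; (50680−46200)/50680 = 0.0884.
Sum of shortfalls = 1.483820; P₁ averages over all N: 1.483820 / 11 = 0.1349.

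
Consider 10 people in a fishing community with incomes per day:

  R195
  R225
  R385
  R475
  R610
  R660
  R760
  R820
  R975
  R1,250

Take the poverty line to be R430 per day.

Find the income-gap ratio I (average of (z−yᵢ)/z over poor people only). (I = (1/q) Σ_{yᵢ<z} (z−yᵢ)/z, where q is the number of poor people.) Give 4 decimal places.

0.3760

Incomes under z: R195, R225, R385 (q = 3 of N = 10).
Relative gaps: 0.5465, 0.4767, 0.1047; sum = 1.127907.
I averages over the q = 3 poor units only: 1.127907 / 3 = 0.3760.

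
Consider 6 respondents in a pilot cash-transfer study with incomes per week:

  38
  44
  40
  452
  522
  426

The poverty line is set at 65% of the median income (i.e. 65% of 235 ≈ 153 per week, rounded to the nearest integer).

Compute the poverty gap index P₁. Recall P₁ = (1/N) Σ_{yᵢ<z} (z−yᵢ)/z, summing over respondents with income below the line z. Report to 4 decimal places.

Incomes under z: 38, 40, 44 (q = 3 of N = 6).
Relative gaps: (153−38)/153 = 0.7516; (153−40)/153 = 0.7386; (153−44)/153 = 0.7124.
Sum of shortfalls = 2.202614; P₁ averages over all N: 2.202614 / 6 = 0.3671.

0.3671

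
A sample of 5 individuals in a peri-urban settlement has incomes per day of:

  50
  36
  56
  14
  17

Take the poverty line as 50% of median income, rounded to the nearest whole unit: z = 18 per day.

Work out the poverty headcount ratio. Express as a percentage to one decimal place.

40.0%

2 of the 5 individuals have income below 18.
H = 2/5 = 40.0%.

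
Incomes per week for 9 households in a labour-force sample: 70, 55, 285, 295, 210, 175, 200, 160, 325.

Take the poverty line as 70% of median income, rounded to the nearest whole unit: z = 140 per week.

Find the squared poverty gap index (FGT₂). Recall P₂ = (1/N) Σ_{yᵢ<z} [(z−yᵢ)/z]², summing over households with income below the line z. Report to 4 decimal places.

0.0687

Incomes under z: 55, 70 (q = 2 of N = 9).
Normalized shortfalls: (140−55)/140 = 0.6071; (140−70)/140 = 0.5000.
Squared: 0.3686; 0.2500.
Sum = 0.618622; P₂ = 0.618622 / 9 = 0.0687.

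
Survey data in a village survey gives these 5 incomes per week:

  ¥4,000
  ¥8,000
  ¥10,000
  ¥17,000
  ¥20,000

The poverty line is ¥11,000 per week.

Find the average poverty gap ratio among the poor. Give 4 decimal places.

0.3333

Below the line: ¥4,000, ¥8,000, ¥10,000 (q = 3 of N = 5).
Shortfall ratios (z−y)/z: 0.6364, 0.2727, 0.0909; sum = 1.000000.
The income-gap ratio divides by q (the poor only): 1.000000 / 3 = 0.3333.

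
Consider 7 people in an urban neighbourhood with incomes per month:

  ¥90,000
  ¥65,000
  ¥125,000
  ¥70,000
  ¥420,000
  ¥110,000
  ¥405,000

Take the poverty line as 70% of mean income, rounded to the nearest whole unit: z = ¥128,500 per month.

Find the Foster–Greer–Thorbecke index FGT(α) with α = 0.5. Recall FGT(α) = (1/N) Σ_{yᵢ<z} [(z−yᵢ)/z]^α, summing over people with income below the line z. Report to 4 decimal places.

Poor units: ¥65,000, ¥70,000, ¥90,000, ¥110,000, ¥125,000 (q = 5 of N = 7).
Relative gaps: (128500−65000)/128500 = 0.4942; (128500−70000)/128500 = 0.4553; (128500−90000)/128500 = 0.2996; (128500−110000)/128500 = 0.1440; (128500−125000)/128500 = 0.0272.
Raised to α = 0.5: 0.70297; 0.67472; 0.54737; 0.37943; 0.16504.
Sum = 2.469529; FGT(0.5) = 2.469529 / 7 = 0.3528.

0.3528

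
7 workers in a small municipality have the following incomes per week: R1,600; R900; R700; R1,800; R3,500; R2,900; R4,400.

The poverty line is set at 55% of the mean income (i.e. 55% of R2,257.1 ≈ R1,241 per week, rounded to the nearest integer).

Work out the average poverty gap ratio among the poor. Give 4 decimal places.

Below the line: R700, R900 (q = 2 of N = 7).
Shortfall ratios (z−y)/z: 0.4359, 0.2748; sum = 0.710717.
I averages over the q = 2 poor units only: 0.710717 / 2 = 0.3554.

0.3554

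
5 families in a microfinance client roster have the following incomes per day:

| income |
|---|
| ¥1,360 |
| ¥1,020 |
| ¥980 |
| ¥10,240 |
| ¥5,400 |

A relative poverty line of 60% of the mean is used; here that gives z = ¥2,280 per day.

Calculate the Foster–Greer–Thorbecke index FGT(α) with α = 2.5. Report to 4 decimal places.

Below z: ¥980, ¥1,020, ¥1,360 (q = 3 of N = 5).
Shortfall ratios: (2280−980)/2280 = 0.5702; (2280−1020)/2280 = 0.5526; (2280−1360)/2280 = 0.4035.
Raised to α = 2.5: 0.24548; 0.22703; 0.10343.
Sum = 0.575943; FGT(2.5) = 0.575943 / 5 = 0.1152.

0.1152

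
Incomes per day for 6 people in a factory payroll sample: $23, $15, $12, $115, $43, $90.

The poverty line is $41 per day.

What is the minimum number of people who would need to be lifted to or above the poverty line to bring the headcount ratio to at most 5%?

3 of the 6 people are poor, so H = 3/6 = 0.500.
A headcount ratio of at most 5% allows at most ⌊0.05 × 6⌋ = 0 poor people.
So at least 3 − 0 = 3 must be lifted.

3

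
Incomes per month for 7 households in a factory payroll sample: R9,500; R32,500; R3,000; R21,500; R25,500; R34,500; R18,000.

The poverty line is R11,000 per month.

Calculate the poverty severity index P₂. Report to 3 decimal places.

Poor units: R3,000, R9,500 (q = 2 of N = 7).
Gap ratios (z−y)/z: (11000−3000)/11000 = 0.7273; (11000−9500)/11000 = 0.1364.
Squared: 0.5289; 0.0186.
Sum = 0.547521; P₂ = 0.547521 / 7 = 0.078.

0.078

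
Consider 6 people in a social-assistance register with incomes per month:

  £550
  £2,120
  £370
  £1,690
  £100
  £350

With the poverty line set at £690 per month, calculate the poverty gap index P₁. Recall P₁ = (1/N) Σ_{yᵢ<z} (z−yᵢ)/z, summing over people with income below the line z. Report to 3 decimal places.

Below z: £100, £350, £370, £550 (q = 4 of N = 6).
Relative gaps: (690−100)/690 = 0.8551; (690−350)/690 = 0.4928; (690−370)/690 = 0.4638; (690−550)/690 = 0.2029.
Sum of shortfalls = 2.014493; P₁ averages over all N: 2.014493 / 6 = 0.336.

0.336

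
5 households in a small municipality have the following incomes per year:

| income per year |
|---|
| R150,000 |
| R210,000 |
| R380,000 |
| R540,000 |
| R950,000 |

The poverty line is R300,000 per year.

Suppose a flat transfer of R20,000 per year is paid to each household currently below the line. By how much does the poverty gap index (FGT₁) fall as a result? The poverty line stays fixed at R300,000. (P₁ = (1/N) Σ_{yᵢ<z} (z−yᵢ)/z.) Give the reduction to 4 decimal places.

Before: below the line — R150,000, R210,000; poverty gap index (FGT₁) = 0.160000.
After the R20,000 transfer: below the line — R170,000, R230,000; poverty gap index (FGT₁) = 0.133333.
Reduction = 0.160000 − 0.133333 = 0.0267.

0.0267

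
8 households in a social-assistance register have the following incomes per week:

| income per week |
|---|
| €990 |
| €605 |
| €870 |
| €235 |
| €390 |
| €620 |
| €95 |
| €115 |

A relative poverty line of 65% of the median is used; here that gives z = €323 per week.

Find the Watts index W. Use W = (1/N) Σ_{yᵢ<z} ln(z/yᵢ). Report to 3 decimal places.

Below the line: €95, €115, €235 (q = 3 of N = 8).
Log gaps: ln(323/95) = 1.2238; ln(323/115) = 1.0327; ln(323/235) = 0.3181.
W = 2.574562 / 8 = 0.322.

0.322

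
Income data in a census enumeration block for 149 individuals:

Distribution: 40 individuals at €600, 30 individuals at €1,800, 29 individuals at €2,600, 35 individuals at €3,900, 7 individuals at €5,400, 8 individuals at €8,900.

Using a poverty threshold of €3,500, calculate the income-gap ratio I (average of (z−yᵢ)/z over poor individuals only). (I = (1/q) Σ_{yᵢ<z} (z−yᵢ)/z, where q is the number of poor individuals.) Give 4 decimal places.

0.5573

Incomes under z: 40×€600, 30×€1,800, 29×€2,600 (q = 99 of N = 149).
Relative gaps: 0.8286 (×40), 0.4857 (×30), 0.2571 (×29); sum = 55.171429.
The income-gap ratio divides by q (the poor only): 55.171429 / 99 = 0.5573.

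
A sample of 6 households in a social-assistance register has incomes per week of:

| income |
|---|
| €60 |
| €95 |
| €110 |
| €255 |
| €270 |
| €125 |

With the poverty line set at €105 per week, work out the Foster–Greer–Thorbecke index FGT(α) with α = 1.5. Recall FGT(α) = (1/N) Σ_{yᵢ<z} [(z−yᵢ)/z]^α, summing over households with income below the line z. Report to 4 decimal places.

0.0517

Incomes under z: €60, €95 (q = 2 of N = 6).
Shortfall ratios: (105−60)/105 = 0.4286; (105−95)/105 = 0.0952.
Raised to α = 1.5: 0.28057; 0.02939.
Sum = 0.309957; FGT(1.5) = 0.309957 / 6 = 0.0517.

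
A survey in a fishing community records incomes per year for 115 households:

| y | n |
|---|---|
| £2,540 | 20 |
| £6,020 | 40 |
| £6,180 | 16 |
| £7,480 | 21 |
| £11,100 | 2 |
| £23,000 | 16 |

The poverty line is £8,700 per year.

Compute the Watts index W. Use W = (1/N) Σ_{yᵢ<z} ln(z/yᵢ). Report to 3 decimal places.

Incomes under z: 20×£2,540, 40×£6,020, 16×£6,180, 21×£7,480 (q = 97 of N = 115).
ln(z/y) terms: ln(8700/2540) = 1.2312 (×20); ln(8700/6020) = 0.3682 (×40); ln(8700/6180) = 0.3420 (×16); ln(8700/7480) = 0.1511 (×21).
W = 47.997581 / 115 = 0.417.

0.417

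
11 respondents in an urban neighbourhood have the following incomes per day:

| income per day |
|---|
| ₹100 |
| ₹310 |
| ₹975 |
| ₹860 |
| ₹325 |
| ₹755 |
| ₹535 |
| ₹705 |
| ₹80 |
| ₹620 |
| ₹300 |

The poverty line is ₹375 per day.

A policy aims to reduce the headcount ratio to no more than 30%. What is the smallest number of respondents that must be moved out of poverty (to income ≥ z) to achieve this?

Currently q = 5 of N = 11 are below the line (H = 0.455).
A headcount ratio of at most 30% allows at most ⌊0.30 × 11⌋ = 3 poor respondents.
So at least 5 − 3 = 2 must be lifted.

2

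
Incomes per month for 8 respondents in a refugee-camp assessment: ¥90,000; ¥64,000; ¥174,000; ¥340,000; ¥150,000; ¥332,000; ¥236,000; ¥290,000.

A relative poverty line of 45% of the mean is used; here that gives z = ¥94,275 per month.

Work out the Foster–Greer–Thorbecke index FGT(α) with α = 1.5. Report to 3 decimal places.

Incomes under z: ¥64,000, ¥90,000 (q = 2 of N = 8).
Gap ratios (z−y)/z: (94275−64000)/94275 = 0.3211; (94275−90000)/94275 = 0.0453.
Raised to α = 1.5: 0.18198; 0.00966.
Sum = 0.191640; FGT(1.5) = 0.191640 / 8 = 0.024.

0.024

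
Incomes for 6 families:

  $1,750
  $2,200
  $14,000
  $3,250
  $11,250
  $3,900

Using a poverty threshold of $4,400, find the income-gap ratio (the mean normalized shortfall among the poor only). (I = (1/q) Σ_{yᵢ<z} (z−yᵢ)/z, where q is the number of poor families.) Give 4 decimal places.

Below z: $1,750, $2,200, $3,250, $3,900 (q = 4 of N = 6).
Relative gaps: 0.6023, 0.5000, 0.2614, 0.1136; sum = 1.477273.
I averages over the q = 4 poor units only: 1.477273 / 4 = 0.3693.

0.3693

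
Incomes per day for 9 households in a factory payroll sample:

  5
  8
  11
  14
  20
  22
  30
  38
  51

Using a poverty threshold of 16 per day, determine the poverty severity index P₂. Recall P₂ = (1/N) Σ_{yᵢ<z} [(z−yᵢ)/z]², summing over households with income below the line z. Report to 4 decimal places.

0.0929

Below the line: 5, 8, 11, 14 (q = 4 of N = 9).
Gap ratios (z−y)/z: (16−5)/16 = 0.6875; (16−8)/16 = 0.5000; (16−11)/16 = 0.3125; (16−14)/16 = 0.1250.
Squared: 0.4727; 0.2500; 0.0977; 0.0156.
Sum = 0.835938; P₂ = 0.835938 / 9 = 0.0929.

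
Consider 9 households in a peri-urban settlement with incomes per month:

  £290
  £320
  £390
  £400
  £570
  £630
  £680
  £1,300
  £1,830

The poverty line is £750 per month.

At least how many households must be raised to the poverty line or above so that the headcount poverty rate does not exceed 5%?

7

7 of the 9 households are poor, so H = 7/9 = 0.778.
A headcount ratio of at most 5% allows at most ⌊0.05 × 9⌋ = 0 poor households.
So at least 7 − 0 = 7 must be lifted.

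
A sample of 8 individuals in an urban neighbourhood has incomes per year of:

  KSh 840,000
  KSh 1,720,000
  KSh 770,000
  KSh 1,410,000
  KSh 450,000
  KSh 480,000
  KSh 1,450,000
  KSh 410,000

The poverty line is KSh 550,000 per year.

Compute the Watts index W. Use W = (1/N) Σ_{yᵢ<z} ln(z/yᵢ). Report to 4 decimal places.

Poor units: KSh 410,000, KSh 450,000, KSh 480,000 (q = 3 of N = 8).
ln(z/y) terms: ln(550000/410000) = 0.2938; ln(550000/450000) = 0.2007; ln(550000/480000) = 0.1361.
W = 0.630564 / 8 = 0.0788.

0.0788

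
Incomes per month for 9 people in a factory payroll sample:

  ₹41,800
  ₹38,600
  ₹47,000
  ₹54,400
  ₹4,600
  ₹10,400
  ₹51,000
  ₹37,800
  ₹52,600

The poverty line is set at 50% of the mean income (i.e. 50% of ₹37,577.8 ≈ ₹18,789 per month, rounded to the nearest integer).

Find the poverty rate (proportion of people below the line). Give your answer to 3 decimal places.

2 of the 9 people have income below ₹18,789.
H = 2/9 = 0.222.

0.222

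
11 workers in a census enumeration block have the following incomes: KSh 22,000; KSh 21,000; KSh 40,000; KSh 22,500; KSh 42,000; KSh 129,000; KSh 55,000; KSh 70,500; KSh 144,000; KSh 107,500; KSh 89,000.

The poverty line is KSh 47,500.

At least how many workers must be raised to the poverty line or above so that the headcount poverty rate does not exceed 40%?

1

5 of the 11 workers are poor, so H = 5/11 = 0.455.
A headcount ratio of at most 40% allows at most ⌊0.40 × 11⌋ = 4 poor workers.
So at least 5 − 4 = 1 must be lifted.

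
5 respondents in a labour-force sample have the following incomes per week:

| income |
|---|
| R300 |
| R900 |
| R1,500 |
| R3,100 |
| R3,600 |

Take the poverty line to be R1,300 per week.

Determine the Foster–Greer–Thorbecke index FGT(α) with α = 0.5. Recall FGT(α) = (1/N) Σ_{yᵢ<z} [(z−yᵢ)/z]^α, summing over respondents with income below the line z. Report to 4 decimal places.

Incomes under z: R300, R900 (q = 2 of N = 5).
Normalized shortfalls: (1300−300)/1300 = 0.7692; (1300−900)/1300 = 0.3077.
Raised to α = 0.5: 0.87706; 0.55470.
Sum = 1.431758; FGT(0.5) = 1.431758 / 5 = 0.2864.

0.2864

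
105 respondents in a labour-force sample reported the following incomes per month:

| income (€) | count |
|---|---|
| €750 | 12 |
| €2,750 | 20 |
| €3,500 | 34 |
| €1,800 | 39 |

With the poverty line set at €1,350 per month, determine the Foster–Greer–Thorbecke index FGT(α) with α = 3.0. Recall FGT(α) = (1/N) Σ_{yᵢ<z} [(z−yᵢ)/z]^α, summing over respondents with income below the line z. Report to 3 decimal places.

Poor units: 12×€750 (q = 12 of N = 105).
Gap ratios (z−y)/z: (1350−750)/1350 = 0.4444 (×12).
Raised to α = 3.0: 0.08779 (×12).
Sum = 1.053498; FGT(3.0) = 1.053498 / 105 = 0.010.

0.010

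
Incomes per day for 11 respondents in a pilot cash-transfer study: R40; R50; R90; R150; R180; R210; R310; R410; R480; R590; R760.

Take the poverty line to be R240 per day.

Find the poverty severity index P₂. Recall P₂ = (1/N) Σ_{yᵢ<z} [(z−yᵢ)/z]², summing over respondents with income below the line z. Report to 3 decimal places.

Below z: R40, R50, R90, R150, R180, R210 (q = 6 of N = 11).
Shortfall ratios: (240−40)/240 = 0.8333; (240−50)/240 = 0.7917; (240−90)/240 = 0.6250; (240−150)/240 = 0.3750; (240−180)/240 = 0.2500; (240−210)/240 = 0.1250.
Squared: 0.6944; 0.6267; 0.3906; 0.1406; 0.0625; 0.0156.
Sum = 1.930556; P₂ = 1.930556 / 11 = 0.176.

0.176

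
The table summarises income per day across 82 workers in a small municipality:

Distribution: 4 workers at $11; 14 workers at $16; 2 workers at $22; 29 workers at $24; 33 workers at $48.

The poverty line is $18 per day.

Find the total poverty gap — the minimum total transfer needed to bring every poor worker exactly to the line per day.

Poor units: 4×$11, 14×$16 (q = 18 of N = 82).
Individual gaps: 4×(18−11) = 28; 14×(18−16) = 28.
Aggregate gap = $56.

$56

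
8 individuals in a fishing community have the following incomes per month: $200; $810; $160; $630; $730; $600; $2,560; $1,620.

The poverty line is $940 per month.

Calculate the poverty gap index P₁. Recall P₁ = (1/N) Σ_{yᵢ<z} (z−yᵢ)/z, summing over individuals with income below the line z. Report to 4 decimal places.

Below z: $160, $200, $600, $630, $730, $810 (q = 6 of N = 8).
Relative gaps: (940−160)/940 = 0.8298; (940−200)/940 = 0.7872; (940−600)/940 = 0.3617; (940−630)/940 = 0.3298; (940−730)/940 = 0.2234; (940−810)/940 = 0.1383.
Σ = 2.670213. Dividing by the full population N = 8 gives P₁ = 0.3338.

0.3338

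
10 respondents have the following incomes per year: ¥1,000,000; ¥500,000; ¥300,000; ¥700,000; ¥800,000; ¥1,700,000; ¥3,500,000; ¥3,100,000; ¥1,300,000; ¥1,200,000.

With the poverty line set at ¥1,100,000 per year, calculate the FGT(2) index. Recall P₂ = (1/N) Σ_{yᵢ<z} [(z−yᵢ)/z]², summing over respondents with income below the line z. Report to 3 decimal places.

Below the line: ¥300,000, ¥500,000, ¥700,000, ¥800,000, ¥1,000,000 (q = 5 of N = 10).
Normalized shortfalls: (1100000−300000)/1100000 = 0.7273; (1100000−500000)/1100000 = 0.5455; (1100000−700000)/1100000 = 0.3636; (1100000−800000)/1100000 = 0.2727; (1100000−1000000)/1100000 = 0.0909.
Squared: 0.5289; 0.2975; 0.1322; 0.0744; 0.0083.
Sum = 1.041322; P₂ = 1.041322 / 10 = 0.104.

0.104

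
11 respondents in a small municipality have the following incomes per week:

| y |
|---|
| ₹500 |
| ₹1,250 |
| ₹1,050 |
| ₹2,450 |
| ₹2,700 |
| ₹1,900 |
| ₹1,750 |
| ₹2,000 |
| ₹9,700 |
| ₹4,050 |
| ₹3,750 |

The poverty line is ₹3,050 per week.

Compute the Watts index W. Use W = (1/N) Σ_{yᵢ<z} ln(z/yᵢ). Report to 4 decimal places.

0.5053

Incomes under z: ₹500, ₹1,050, ₹1,250, ₹1,750, ₹1,900, ₹2,000, ₹2,450, ₹2,700 (q = 8 of N = 11).
ln(z/y) terms: ln(3050/500) = 1.8083; ln(3050/1050) = 1.0664; ln(3050/1250) = 0.8920; ln(3050/1750) = 0.5555; ln(3050/1900) = 0.4733; ln(3050/2000) = 0.4220; ln(3050/2450) = 0.2191; ln(3050/2700) = 0.1219.
W = 5.558390 / 11 = 0.5053.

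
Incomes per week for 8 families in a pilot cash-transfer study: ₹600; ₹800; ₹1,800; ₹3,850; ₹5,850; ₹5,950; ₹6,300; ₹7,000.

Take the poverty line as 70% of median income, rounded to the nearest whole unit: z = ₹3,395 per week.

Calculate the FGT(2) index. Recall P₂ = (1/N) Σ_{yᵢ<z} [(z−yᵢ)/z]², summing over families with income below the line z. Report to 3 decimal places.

Below the line: ₹600, ₹800, ₹1,800 (q = 3 of N = 8).
Normalized shortfalls: (3395−600)/3395 = 0.8233; (3395−800)/3395 = 0.7644; (3395−1800)/3395 = 0.4698.
Squared: 0.6778; 0.5842; 0.2207.
Sum = 1.482738; P₂ = 1.482738 / 8 = 0.185.

0.185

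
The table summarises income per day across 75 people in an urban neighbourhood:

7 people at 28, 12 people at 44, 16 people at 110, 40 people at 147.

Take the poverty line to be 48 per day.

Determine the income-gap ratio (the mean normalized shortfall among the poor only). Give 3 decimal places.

Poor units: 7×28, 12×44 (q = 19 of N = 75).
Shortfall ratios (z−y)/z: 0.4167 (×7), 0.0833 (×12); sum = 3.916667.
I averages over the q = 19 poor units only: 3.916667 / 19 = 0.206.

0.206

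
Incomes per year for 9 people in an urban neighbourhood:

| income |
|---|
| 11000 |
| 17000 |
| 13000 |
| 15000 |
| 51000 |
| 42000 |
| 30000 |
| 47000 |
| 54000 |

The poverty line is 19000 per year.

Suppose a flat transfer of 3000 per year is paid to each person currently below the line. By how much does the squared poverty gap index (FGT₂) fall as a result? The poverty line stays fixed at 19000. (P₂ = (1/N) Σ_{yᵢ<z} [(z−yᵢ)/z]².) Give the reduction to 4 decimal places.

Before: below the line — 11000, 13000, 15000, 17000; squared poverty gap index (FGT₂) = 0.036934.
After the 3000 transfer: below the line — 14000, 16000, 18000; squared poverty gap index (FGT₂) = 0.010773.
Reduction = 0.036934 − 0.010773 = 0.0262.

0.0262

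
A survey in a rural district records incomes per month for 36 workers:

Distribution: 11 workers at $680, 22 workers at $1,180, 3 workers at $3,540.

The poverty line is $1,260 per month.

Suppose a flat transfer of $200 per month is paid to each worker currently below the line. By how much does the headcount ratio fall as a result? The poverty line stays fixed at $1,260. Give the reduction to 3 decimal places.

0.611

Before: below the line — 11×$680, 22×$1,180; headcount ratio = 0.91667.
After the $200 transfer: below the line — 11×$880; headcount ratio = 0.30556.
Reduction = 0.91667 − 0.30556 = 0.611.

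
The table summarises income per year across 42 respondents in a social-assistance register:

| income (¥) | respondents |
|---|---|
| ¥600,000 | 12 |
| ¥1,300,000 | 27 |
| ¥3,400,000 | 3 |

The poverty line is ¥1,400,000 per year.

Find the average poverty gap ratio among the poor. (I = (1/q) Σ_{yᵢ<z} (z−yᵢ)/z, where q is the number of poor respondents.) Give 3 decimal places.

Poor units: 12×¥600,000, 27×¥1,300,000 (q = 39 of N = 42).
Relative gaps: 0.5714 (×12), 0.0714 (×27); sum = 8.785714.
I averages over the q = 39 poor units only: 8.785714 / 39 = 0.225.

0.225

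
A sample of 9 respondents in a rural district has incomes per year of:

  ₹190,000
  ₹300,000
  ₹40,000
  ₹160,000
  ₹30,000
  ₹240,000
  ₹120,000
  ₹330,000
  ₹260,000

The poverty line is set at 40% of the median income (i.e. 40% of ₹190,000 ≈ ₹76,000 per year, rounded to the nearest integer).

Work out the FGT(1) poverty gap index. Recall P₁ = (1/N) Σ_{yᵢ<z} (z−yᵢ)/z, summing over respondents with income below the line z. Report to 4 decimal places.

0.1199

Incomes under z: ₹30,000, ₹40,000 (q = 2 of N = 9).
Gap ratios (z−y)/z: (76000−30000)/76000 = 0.6053; (76000−40000)/76000 = 0.4737.
Σ = 1.078947. Dividing by the full population N = 9 gives P₁ = 0.1199.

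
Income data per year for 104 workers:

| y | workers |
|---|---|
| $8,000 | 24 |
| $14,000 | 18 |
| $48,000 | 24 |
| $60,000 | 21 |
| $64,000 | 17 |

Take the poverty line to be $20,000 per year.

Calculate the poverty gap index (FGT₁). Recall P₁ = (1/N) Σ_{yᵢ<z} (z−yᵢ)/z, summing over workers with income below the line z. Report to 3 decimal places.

Poor units: 24×$8,000, 18×$14,000 (q = 42 of N = 104).
Gap ratios (z−y)/z: (20000−8000)/20000 = 0.6000 (×24); (20000−14000)/20000 = 0.3000 (×18).
Σ = 19.800000. Dividing by the full population N = 104 gives P₁ = 0.190.

0.190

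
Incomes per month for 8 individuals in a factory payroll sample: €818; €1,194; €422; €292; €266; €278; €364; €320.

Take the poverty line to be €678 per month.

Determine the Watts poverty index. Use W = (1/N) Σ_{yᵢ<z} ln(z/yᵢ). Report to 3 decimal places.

0.565

Below the line: €266, €278, €292, €320, €364, €422 (q = 6 of N = 8).
ln(z/y) terms: ln(678/266) = 0.9357; ln(678/278) = 0.8915; ln(678/292) = 0.8424; ln(678/320) = 0.7508; ln(678/364) = 0.6220; ln(678/422) = 0.4741.
W = 4.516532 / 8 = 0.565.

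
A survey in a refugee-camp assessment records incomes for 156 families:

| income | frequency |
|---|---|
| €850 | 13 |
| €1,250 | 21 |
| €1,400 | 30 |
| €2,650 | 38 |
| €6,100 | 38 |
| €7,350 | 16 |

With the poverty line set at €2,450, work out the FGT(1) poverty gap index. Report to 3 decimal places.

Poor units: 13×€850, 21×€1,250, 30×€1,400 (q = 64 of N = 156).
Shortfall ratios: (2450−850)/2450 = 0.6531 (×13); (2450−1250)/2450 = 0.4898 (×21); (2450−1400)/2450 = 0.4286 (×30).
Σ = 31.632653. Dividing by the full population N = 156 gives P₁ = 0.203.

0.203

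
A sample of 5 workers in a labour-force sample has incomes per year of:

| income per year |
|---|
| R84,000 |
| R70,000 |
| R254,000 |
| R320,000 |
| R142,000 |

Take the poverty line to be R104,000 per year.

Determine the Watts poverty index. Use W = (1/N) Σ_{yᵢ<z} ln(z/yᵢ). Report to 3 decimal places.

Below z: R70,000, R84,000 (q = 2 of N = 5).
Log gaps: ln(104000/70000) = 0.3959; ln(104000/84000) = 0.2136.
W = 0.609470 / 5 = 0.122.

0.122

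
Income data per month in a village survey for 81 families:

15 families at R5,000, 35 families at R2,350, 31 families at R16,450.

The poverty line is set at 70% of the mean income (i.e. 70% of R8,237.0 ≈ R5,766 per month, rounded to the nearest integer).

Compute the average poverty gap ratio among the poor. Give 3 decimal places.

0.455

Poor units: 35×R2,350, 15×R5,000 (q = 50 of N = 81).
Relative gaps: 0.5924 (×35), 0.1328 (×15); sum = 22.728061.
The income-gap ratio divides by q (the poor only): 22.728061 / 50 = 0.455.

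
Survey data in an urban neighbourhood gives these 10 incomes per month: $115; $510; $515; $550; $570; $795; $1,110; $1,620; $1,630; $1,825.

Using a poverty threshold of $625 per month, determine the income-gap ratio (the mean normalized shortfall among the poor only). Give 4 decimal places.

Incomes under z: $115, $510, $515, $550, $570 (q = 5 of N = 10).
Shortfall ratios (z−y)/z: 0.8160, 0.1840, 0.1760, 0.1200, 0.0880; sum = 1.384000.
The income-gap ratio divides by q (the poor only): 1.384000 / 5 = 0.2768.

0.2768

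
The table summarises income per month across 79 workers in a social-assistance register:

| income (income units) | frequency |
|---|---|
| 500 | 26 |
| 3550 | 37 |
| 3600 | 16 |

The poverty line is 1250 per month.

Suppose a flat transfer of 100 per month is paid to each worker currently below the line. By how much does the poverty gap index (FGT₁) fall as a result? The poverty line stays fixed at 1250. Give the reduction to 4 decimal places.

Before: below the line — 26×500; poverty gap index (FGT₁) = 0.197468.
After the 100 transfer: below the line — 26×600; poverty gap index (FGT₁) = 0.171139.
Reduction = 0.197468 − 0.171139 = 0.0263.

0.0263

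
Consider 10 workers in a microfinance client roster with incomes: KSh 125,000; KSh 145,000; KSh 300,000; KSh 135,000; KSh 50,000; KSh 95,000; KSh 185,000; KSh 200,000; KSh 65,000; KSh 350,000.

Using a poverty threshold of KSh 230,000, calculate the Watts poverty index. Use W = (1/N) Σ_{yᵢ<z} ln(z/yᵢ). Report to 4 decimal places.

Poor units: KSh 50,000, KSh 65,000, KSh 95,000, KSh 125,000, KSh 135,000, KSh 145,000, KSh 185,000, KSh 200,000 (q = 8 of N = 10).
Log shortfalls: ln(230000/50000) = 1.5261; ln(230000/65000) = 1.2637; ln(230000/95000) = 0.8842; ln(230000/125000) = 0.6098; ln(230000/135000) = 0.5328; ln(230000/145000) = 0.4613; ln(230000/185000) = 0.2177; ln(230000/200000) = 0.1398.
W = 5.635352 / 10 = 0.5635.

0.5635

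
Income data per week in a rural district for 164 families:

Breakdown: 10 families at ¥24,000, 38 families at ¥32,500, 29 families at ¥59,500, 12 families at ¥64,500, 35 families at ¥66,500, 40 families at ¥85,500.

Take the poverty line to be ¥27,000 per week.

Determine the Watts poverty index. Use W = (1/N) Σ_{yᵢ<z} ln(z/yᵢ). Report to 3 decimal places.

0.007

Poor units: 10×¥24,000 (q = 10 of N = 164).
Log gaps: ln(27000/24000) = 0.1178 (×10).
W = 1.177830 / 164 = 0.007.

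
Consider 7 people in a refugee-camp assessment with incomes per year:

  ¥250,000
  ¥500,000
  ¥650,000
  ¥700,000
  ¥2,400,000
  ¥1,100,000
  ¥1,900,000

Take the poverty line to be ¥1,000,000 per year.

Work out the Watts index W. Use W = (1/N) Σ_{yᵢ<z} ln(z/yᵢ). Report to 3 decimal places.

Below z: ¥250,000, ¥500,000, ¥650,000, ¥700,000 (q = 4 of N = 7).
Log gaps: ln(1000000/250000) = 1.3863; ln(1000000/500000) = 0.6931; ln(1000000/650000) = 0.4308; ln(1000000/700000) = 0.3567.
W = 2.866899 / 7 = 0.410.

0.410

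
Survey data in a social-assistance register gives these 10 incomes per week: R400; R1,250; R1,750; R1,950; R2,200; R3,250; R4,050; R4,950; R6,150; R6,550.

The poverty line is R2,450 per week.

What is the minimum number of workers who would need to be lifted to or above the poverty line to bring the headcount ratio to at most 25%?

3

Currently q = 5 of N = 10 are below the line (H = 0.500).
A headcount ratio of at most 25% allows at most ⌊0.25 × 10⌋ = 2 poor workers.
So at least 5 − 2 = 3 must be lifted.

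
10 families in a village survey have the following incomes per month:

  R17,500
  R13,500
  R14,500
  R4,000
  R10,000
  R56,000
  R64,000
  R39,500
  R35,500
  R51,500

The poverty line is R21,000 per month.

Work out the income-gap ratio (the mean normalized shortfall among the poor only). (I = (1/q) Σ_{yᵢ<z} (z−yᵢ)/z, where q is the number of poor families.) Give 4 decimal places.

Incomes under z: R4,000, R10,000, R13,500, R14,500, R17,500 (q = 5 of N = 10).
Shortfall ratios (z−y)/z: 0.8095, 0.5238, 0.3571, 0.3095, 0.1667; sum = 2.166667.
The income-gap ratio divides by q (the poor only): 2.166667 / 5 = 0.4333.

0.4333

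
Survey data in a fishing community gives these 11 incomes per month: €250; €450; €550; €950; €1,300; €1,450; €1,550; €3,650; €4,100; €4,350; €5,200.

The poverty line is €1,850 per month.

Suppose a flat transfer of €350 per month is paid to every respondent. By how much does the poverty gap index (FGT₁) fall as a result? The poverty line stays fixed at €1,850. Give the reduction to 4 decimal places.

0.1179

Before: below the line — €250, €450, €550, €950, €1,300, €1,450, €1,550; poverty gap index (FGT₁) = 0.316953.
After the €350 transfer: below the line — €600, €800, €900, €1,300, €1,650, €1,800; poverty gap index (FGT₁) = 0.199017.
Reduction = 0.316953 − 0.199017 = 0.1179.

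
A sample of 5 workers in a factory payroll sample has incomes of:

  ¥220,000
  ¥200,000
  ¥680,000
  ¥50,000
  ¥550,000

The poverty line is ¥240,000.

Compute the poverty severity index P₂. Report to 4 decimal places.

Poor units: ¥50,000, ¥200,000, ¥220,000 (q = 3 of N = 5).
Shortfall ratios: (240000−50000)/240000 = 0.7917; (240000−200000)/240000 = 0.1667; (240000−220000)/240000 = 0.0833.
Squared: 0.6267; 0.0278; 0.0069.
Sum = 0.661458; P₂ = 0.661458 / 5 = 0.1323.

0.1323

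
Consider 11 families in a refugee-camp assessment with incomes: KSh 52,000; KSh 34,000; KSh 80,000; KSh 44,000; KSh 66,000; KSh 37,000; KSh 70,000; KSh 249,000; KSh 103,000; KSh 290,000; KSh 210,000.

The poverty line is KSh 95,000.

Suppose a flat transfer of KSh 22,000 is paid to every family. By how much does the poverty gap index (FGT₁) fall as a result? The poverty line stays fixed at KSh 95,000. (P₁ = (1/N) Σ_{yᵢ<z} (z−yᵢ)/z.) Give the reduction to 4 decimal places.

0.1407

Before: below the line — KSh 34,000, KSh 37,000, KSh 44,000, KSh 52,000, KSh 66,000, KSh 70,000, KSh 80,000; poverty gap index (FGT₁) = 0.269856.
After the KSh 22,000 transfer: below the line — KSh 56,000, KSh 59,000, KSh 66,000, KSh 74,000, KSh 88,000, KSh 92,000; poverty gap index (FGT₁) = 0.129187.
Reduction = 0.269856 − 0.129187 = 0.1407.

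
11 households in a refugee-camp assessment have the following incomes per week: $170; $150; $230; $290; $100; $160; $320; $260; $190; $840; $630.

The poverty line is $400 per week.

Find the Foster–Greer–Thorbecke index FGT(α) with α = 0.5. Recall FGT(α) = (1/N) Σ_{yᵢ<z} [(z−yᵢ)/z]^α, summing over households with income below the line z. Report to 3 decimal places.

Below z: $100, $150, $160, $170, $190, $230, $260, $290, $320 (q = 9 of N = 11).
Relative gaps: (400−100)/400 = 0.7500; (400−150)/400 = 0.6250; (400−160)/400 = 0.6000; (400−170)/400 = 0.5750; (400−190)/400 = 0.5250; (400−230)/400 = 0.4250; (400−260)/400 = 0.3500; (400−290)/400 = 0.2750; (400−320)/400 = 0.2000.
Raised to α = 0.5: 0.86603; 0.79057; 0.77460; 0.75829; 0.72457; 0.65192; 0.59161; 0.52440; 0.44721.
Sum = 6.129194; FGT(0.5) = 6.129194 / 11 = 0.557.

0.557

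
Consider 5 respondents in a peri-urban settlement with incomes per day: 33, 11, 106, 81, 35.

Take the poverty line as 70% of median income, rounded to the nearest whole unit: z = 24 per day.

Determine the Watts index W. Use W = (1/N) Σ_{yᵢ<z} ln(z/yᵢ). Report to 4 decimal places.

Below z: 11 (q = 1 of N = 5).
ln(z/y) terms: ln(24/11) = 0.7802.
W = 0.780159 / 5 = 0.1560.

0.1560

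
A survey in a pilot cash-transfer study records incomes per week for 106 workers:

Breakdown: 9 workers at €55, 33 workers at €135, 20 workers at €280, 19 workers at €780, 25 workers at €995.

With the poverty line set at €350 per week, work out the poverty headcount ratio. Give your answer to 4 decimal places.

0.5849

62 of the 106 workers have income below €350.
H = 62/106 = 0.5849.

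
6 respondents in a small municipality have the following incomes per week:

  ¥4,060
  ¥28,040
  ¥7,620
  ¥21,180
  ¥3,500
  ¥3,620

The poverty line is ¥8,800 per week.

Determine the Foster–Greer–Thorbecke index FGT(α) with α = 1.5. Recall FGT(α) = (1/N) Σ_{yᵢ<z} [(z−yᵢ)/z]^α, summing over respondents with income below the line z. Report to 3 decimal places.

0.227

Poor units: ¥3,500, ¥3,620, ¥4,060, ¥7,620 (q = 4 of N = 6).
Normalized shortfalls: (8800−3500)/8800 = 0.6023; (8800−3620)/8800 = 0.5886; (8800−4060)/8800 = 0.5386; (8800−7620)/8800 = 0.1341.
Raised to α = 1.5: 0.46740; 0.45162; 0.39532; 0.04910.
Sum = 1.363436; FGT(1.5) = 1.363436 / 6 = 0.227.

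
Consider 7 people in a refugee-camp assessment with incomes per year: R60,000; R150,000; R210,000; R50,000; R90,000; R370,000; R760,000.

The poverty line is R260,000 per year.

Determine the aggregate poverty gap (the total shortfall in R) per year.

Below the line: R50,000, R60,000, R90,000, R150,000, R210,000 (q = 5 of N = 7).
Individual gaps: 260000−50000 = 210000; 260000−60000 = 200000; 260000−90000 = 170000; 260000−150000 = 110000; 260000−210000 = 50000.
Aggregate gap = R740,000.

R740,000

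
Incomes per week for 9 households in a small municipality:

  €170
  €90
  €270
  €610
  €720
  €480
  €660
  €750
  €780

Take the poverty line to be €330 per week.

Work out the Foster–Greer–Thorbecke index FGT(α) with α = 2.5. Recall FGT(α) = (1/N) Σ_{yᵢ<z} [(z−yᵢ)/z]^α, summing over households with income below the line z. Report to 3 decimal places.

Below z: €90, €170, €270 (q = 3 of N = 9).
Normalized shortfalls: (330−90)/330 = 0.7273; (330−170)/330 = 0.4848; (330−270)/330 = 0.1818.
Raised to α = 2.5: 0.45107; 0.16369; 0.01410.
Sum = 0.628853; FGT(2.5) = 0.628853 / 9 = 0.070.

0.070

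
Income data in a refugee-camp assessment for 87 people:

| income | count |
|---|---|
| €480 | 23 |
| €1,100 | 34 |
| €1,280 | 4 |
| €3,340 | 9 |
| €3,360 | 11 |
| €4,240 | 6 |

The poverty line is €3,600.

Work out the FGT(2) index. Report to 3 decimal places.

0.407

Below z: 23×€480, 34×€1,100, 4×€1,280, 9×€3,340, 11×€3,360 (q = 81 of N = 87).
Gap ratios (z−y)/z: (3600−480)/3600 = 0.8667 (×23); (3600−1100)/3600 = 0.6944 (×34); (3600−1280)/3600 = 0.6444 (×4); (3600−3340)/3600 = 0.0722 (×9); (3600−3360)/3600 = 0.0667 (×11).
Squared: 0.7511 (×23); 0.4823 (×34); 0.4153 (×4); 0.0052 (×9); 0.0044 (×11).
Sum = 35.429228; P₂ = 35.429228 / 87 = 0.407.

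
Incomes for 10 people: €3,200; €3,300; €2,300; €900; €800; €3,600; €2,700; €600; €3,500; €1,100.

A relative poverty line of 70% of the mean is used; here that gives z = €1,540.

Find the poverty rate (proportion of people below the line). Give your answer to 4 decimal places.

0.4000

4 of the 10 people have income below €1,540.
H = 4/10 = 0.4000.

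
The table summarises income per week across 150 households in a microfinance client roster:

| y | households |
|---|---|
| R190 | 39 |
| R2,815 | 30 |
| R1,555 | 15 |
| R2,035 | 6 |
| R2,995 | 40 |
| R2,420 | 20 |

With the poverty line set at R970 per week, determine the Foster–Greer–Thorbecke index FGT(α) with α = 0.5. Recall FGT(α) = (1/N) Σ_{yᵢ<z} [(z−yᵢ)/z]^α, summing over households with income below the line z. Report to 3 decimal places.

Poor units: 39×R190 (q = 39 of N = 150).
Normalized shortfalls: (970−190)/970 = 0.8041 (×39).
Raised to α = 0.5: 0.89673 (×39).
Sum = 34.972449; FGT(0.5) = 34.972449 / 150 = 0.233.

0.233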